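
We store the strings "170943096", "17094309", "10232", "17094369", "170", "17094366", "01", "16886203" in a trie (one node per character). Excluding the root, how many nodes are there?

Count nodes per top-level branch (shared prefixes stored once):
  '0'-branch (01): 2 nodes
  '1'-branch (10232, 16886203, 170, 17094309, 170943096, 17094366, 17094369): 23 nodes
Sum: 25

25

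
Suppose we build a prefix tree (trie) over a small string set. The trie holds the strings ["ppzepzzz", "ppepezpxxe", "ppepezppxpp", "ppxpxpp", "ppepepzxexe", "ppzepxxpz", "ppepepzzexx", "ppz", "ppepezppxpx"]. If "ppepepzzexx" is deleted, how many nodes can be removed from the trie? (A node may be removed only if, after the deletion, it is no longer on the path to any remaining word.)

Walk "ppepepzzexx" from the leaf back toward the root, removing each node that no remaining word uses.
The suffix "zexx" (4 nodes) is used only by "ppepepzzexx"; the node for "ppepepz" still has the child "x", so pruning stops there.
Nodes removed: 4

4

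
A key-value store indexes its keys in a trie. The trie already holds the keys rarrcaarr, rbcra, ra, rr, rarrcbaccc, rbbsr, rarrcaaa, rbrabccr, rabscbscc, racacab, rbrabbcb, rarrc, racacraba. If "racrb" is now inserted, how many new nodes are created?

2

"rac" is already a path in the trie; the remaining "rb" must be added.
New nodes needed: |"racrb"| − 3 = 5 − 3 = 2.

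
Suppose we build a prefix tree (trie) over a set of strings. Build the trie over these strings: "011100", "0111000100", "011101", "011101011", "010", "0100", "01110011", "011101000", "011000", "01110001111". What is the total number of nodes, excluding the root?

Trie structure (* marks end of a word):
(root)
└─ 0
   └─ 1
      ├─ 0 *
      │  └─ 0 *
      └─ 1
         ├─ 0
         │  └─ 0
         │     └─ 0 *
         └─ 1
            └─ 0
               ├─ 0 *
               │  ├─ 0
               │  │  └─ 1
               │  │     ├─ 0
               │  │     │  └─ 0 *
               │  │     └─ 1
               │  │        └─ 1
               │  │           └─ 1 *
               │  └─ 1
               │     └─ 1 *
               └─ 1 *
                  └─ 0
                     ├─ 0
                     │  └─ 0 *
                     └─ 1
                        └─ 1 *
Counting every labelled node above: 26.

26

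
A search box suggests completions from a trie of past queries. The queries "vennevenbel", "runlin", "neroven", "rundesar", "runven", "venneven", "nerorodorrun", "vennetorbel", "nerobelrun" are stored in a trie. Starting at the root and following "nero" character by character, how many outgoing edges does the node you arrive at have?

The children of the "nero" node are the distinct next characters among strings starting with "nero".
Characters that immediately follow "nero" among the stored strings: {b, r, v}.
That node has 3 child edges.

3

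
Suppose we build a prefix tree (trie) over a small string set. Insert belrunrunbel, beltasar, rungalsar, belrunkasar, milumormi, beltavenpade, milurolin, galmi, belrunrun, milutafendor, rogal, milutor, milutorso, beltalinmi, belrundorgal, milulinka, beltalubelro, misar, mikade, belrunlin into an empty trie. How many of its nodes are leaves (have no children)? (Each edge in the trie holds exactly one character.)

A leaf is a node with no children — equivalently, the end of a word that is not a proper prefix of any other stored word.
Those words: "belrundorgal", "belrunkasar", "belrunlin", "belrunrunbel", "beltalinmi", "beltalubelro", "beltasar", "beltavenpade", "galmi", "mikade", "milulinka", "milumormi", "milurolin", "milutafendor", "milutorso", "misar", "rogal", "rungalsar"
Leaf count: 18

18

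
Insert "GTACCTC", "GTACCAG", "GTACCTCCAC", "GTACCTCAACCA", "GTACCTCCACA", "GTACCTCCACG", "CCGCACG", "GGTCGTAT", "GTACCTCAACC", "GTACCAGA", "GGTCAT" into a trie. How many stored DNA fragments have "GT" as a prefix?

Filter for entries beginning with "GT":
Words under "GT": GTACCAG, GTACCAGA, GTACCTC, GTACCTCAACC, GTACCTCAACCA, GTACCTCCAC, GTACCTCCACA, GTACCTCCACG
Count: 8

8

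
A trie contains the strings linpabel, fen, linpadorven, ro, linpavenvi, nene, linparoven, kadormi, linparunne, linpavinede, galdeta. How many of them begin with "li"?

6

Walk to "li"; the words in its subtree are exactly those with that prefix.
Matches: "linpabel", "linpadorven", "linparoven", "linparunne", "linpavenvi", "linpavinede"
Count: 6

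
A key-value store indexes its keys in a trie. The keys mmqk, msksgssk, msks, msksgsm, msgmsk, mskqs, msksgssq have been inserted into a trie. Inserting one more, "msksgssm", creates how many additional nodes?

The longest prefix of "msksgssm" already in the trie is "msksgss" (length 7).
New nodes needed: |"msksgssm"| − 7 = 8 − 7 = 1.

1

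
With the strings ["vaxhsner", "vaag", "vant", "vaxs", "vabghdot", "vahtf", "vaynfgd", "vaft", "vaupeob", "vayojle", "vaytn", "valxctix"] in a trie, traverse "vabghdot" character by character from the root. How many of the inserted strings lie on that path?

Traverse "vabghdot" character by character; count nodes along the way that are marked as word ends.
Prefixes of the query that are stored words: "vabghdot"
Count: 1

1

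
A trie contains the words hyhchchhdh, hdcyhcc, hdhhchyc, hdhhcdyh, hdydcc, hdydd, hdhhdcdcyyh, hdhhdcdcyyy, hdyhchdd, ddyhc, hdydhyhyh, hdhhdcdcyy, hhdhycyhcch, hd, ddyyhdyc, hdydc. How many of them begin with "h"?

Filter for entries beginning with "h":
Matches: "hd", "hdcyhcc", "hdhhcdyh", "hdhhchyc", "hdhhdcdcyy", "hdhhdcdcyyh", "hdhhdcdcyyy", "hdydc", "hdydcc", "hdydd", "hdydhyhyh", "hdyhchdd", "hhdhycyhcch", "hyhchchhdh"
Count: 14

14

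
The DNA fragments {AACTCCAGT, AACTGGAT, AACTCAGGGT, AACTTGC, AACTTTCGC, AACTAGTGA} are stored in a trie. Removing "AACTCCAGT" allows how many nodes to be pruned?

4

Walk "AACTCCAGT" from the leaf back toward the root, removing each node that no remaining word uses.
The suffix "CAGT" (4 nodes) is used only by "AACTCCAGT"; the node for "AACTC" still has the child "A", so pruning stops there.
Nodes removed: 4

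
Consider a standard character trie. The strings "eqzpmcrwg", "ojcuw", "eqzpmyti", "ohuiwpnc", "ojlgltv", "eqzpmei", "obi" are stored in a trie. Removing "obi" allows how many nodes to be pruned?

2

After clearing the end-marker at "obi", prune upward until reaching a node still needed by another word.
The suffix "bi" (2 nodes) is used only by "obi"; the node for "o" still has the child "j", so pruning stops there.
Nodes removed: 2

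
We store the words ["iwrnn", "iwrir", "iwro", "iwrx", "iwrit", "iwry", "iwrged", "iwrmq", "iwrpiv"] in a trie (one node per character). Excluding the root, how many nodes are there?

19

Trace insertions, counting only characters that open a new branch:
  "iwrnn" → 5 new (i, w, r, n, n)
  "iwrir" → prefix "iwr" already present; 2 new (i, r)
  "iwro" → prefix "iwr" already present; 1 new (o)
  "iwrx" → prefix "iwr" already present; 1 new (x)
  "iwrit" → prefix "iwri" already present; 1 new (t)
  "iwry" → prefix "iwr" already present; 1 new (y)
  "iwrged" → prefix "iwr" already present; 3 new (g, e, d)
  "iwrmq" → prefix "iwr" already present; 2 new (m, q)
  "iwrpiv" → prefix "iwr" already present; 3 new (p, i, v)
Total nodes = 5 + 2 + 1 + 1 + 1 + 1 + 3 + 2 + 3 = 19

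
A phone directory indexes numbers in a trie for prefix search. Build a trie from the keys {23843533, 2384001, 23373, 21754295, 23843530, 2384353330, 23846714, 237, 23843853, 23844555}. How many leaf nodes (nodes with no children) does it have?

Leaves are exactly the stored words that no other stored word extends.
Those words: "21754295", "23373", "237", "2384001", "23843530", "2384353330", "23843853", "23844555", "23846714"
Leaf count: 9

9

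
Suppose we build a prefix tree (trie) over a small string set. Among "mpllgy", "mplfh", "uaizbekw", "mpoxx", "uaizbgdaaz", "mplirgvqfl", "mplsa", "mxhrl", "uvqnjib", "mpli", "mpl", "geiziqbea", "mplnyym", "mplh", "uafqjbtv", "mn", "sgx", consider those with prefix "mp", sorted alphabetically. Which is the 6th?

mpllgy

DFS of the "mp" subtree visits, in order: "mpl", "mplfh", "mplh", "mpli", "mplirgvqfl", "mpllgy", "mplnyym", "mplsa", "mpoxx"
Position 6: mpllgy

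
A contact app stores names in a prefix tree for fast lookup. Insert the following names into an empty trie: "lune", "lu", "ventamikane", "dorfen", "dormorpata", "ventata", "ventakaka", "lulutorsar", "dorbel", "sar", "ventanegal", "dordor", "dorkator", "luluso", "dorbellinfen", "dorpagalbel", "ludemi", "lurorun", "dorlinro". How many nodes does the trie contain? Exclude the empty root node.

Trace insertions, counting only characters that open a new branch:
  "lune" → 4 new (l, u, n, e)
  "lu" → prefix "lu" already present; 0 new (none)
  "ventamikane" → 11 new (v, e, n, t, a, m, i, k, a, n, e)
  "dorfen" → 6 new (d, o, r, f, e, n)
  "dormorpata" → prefix "dor" already present; 7 new (m, o, r, p, a, t, a)
  "ventata" → prefix "venta" already present; 2 new (t, a)
  "ventakaka" → prefix "venta" already present; 4 new (k, a, k, a)
  "lulutorsar" → prefix "lu" already present; 8 new (l, u, t, o, r, s, a, r)
  "dorbel" → prefix "dor" already present; 3 new (b, e, l)
  "sar" → 3 new (s, a, r)
  "ventanegal" → prefix "venta" already present; 5 new (n, e, g, a, l)
  "dordor" → prefix "dor" already present; 3 new (d, o, r)
  "dorkator" → prefix "dor" already present; 5 new (k, a, t, o, r)
  "luluso" → prefix "lulu" already present; 2 new (s, o)
  "dorbellinfen" → prefix "dorbel" already present; 6 new (l, i, n, f, e, n)
  "dorpagalbel" → prefix "dor" already present; 8 new (p, a, g, a, l, b, e, l)
  "ludemi" → prefix "lu" already present; 4 new (d, e, m, i)
  "lurorun" → prefix "lu" already present; 5 new (r, o, r, u, n)
  "dorlinro" → prefix "dor" already present; 5 new (l, i, n, r, o)
Total nodes = 4 + 0 + 11 + 6 + 7 + 2 + 4 + 8 + 3 + 3 + 5 + 3 + 5 + 2 + 6 + 8 + 4 + 5 + 5 = 91

91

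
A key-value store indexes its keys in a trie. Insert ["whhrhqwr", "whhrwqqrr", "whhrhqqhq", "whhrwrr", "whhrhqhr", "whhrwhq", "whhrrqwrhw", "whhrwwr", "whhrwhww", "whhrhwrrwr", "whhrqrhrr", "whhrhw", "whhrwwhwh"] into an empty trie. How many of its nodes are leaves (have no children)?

12

A leaf is a node with no children — equivalently, the end of a word that is not a proper prefix of any other stored word.
Those words: "whhrhqhr", "whhrhqqhq", "whhrhqwr", "whhrhwrrwr", "whhrqrhrr", "whhrrqwrhw", "whhrwhq", "whhrwhww", "whhrwqqrr", "whhrwrr", "whhrwwhwh", "whhrwwr"
Leaf count: 12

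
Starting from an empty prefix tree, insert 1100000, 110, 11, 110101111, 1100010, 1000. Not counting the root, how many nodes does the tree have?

Trie structure (* marks end of a word):
(root)
└─ 1
   ├─ 0
   │  └─ 0
   │     └─ 0 *
   └─ 1 *
      └─ 0 *
         ├─ 0
         │  └─ 0
         │     ├─ 0
         │     │  └─ 0 *
         │     └─ 1
         │        └─ 0 *
         └─ 1
            └─ 0
               └─ 1
                  └─ 1
                     └─ 1
                        └─ 1 *
Counting every labelled node above: 18.

18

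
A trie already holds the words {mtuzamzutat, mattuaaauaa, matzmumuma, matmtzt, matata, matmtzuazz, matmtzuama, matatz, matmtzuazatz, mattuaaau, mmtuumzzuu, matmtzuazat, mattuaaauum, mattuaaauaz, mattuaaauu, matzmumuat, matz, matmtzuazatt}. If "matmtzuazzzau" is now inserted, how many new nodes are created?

The longest prefix of "matmtzuazzzau" already in the trie is "matmtzuazz" (length 10).
Each of the 3 remaining characters creates one node.

3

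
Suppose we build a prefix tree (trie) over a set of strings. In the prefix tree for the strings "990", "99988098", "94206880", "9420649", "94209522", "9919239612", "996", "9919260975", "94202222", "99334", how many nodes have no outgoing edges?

Leaves are exactly the stored words that no other stored word extends.
Those words: "94202222", "9420649", "94206880", "94209522", "990", "9919239612", "9919260975", "99334", "996", "99988098"
Leaf count: 10

10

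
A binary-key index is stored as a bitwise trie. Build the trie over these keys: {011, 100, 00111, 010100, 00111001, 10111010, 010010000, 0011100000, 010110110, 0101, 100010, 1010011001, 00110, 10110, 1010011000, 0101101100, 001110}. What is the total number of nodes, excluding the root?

For each word, the new-node count is its length minus the longest prefix already in the trie:
  "011" → 3 new (0, 1, 1)
  "100" → 3 new (1, 0, 0)
  "00111" → prefix "0" already present; 4 new (0, 1, 1, 1)
  "010100" → prefix "01" already present; 4 new (0, 1, 0, 0)
  "00111001" → prefix "00111" already present; 3 new (0, 0, 1)
  "10111010" → prefix "10" already present; 6 new (1, 1, 1, 0, 1, 0)
  "010010000" → prefix "010" already present; 6 new (0, 1, 0, 0, 0, 0)
  "0011100000" → prefix "0011100" already present; 3 new (0, 0, 0)
  "010110110" → prefix "0101" already present; 5 new (1, 0, 1, 1, 0)
  "0101" → prefix "0101" already present; 0 new (none)
  "100010" → prefix "100" already present; 3 new (0, 1, 0)
  "1010011001" → prefix "101" already present; 7 new (0, 0, 1, 1, 0, 0, 1)
  "00110" → prefix "0011" already present; 1 new (0)
  "10110" → prefix "1011" already present; 1 new (0)
  "1010011000" → prefix "101001100" already present; 1 new (0)
  "0101101100" → prefix "010110110" already present; 1 new (0)
  "001110" → prefix "001110" already present; 0 new (none)
Total nodes = 3 + 3 + 4 + 4 + 3 + 6 + 6 + 3 + 5 + 0 + 3 + 7 + 1 + 1 + 1 + 1 + 0 = 51

51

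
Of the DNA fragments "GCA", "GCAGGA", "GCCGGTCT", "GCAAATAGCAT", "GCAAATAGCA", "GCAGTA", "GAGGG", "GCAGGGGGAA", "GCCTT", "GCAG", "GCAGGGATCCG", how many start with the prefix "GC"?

10

Traverse to the node for "GC", then collect every word in that subtree.
Words under "GC": GCA, GCAAATAGCA, GCAAATAGCAT, GCAG, GCAGGA, GCAGGGATCCG, GCAGGGGGAA, GCAGTA, GCCGGTCT, GCCTT
Count: 10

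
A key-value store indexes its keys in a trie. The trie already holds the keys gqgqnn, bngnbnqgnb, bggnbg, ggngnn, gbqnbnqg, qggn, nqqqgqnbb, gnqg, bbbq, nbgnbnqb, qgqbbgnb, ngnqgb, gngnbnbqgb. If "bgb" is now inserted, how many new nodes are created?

1

"bg" is already a path in the trie; the remaining "b" must be added.
Each of the 1 remaining characters creates one node.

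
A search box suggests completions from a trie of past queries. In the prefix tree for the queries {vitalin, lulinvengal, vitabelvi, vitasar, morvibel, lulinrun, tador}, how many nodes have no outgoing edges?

7

Leaves are exactly the stored words that no other stored word extends.
Those words: "lulinrun", "lulinvengal", "morvibel", "tador", "vitabelvi", "vitalin", "vitasar"
Leaf count: 7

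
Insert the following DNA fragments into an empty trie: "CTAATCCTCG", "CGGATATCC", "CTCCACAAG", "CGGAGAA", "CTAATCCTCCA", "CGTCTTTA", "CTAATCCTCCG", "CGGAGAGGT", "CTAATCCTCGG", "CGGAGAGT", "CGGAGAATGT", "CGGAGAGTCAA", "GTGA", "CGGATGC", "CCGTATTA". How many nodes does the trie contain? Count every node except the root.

61

Trace insertions, counting only characters that open a new branch:
  "CTAATCCTCG" → 10 new (C, T, A, A, T, C, C, T, C, G)
  "CGGATATCC" → prefix "C" already present; 8 new (G, G, A, T, A, T, C, C)
  "CTCCACAAG" → prefix "CT" already present; 7 new (C, C, A, C, A, A, G)
  "CGGAGAA" → prefix "CGGA" already present; 3 new (G, A, A)
  "CTAATCCTCCA" → prefix "CTAATCCTC" already present; 2 new (C, A)
  "CGTCTTTA" → prefix "CG" already present; 6 new (T, C, T, T, T, A)
  "CTAATCCTCCG" → prefix "CTAATCCTCC" already present; 1 new (G)
  "CGGAGAGGT" → prefix "CGGAGA" already present; 3 new (G, G, T)
  "CTAATCCTCGG" → prefix "CTAATCCTCG" already present; 1 new (G)
  "CGGAGAGT" → prefix "CGGAGAG" already present; 1 new (T)
  "CGGAGAATGT" → prefix "CGGAGAA" already present; 3 new (T, G, T)
  "CGGAGAGTCAA" → prefix "CGGAGAGT" already present; 3 new (C, A, A)
  "GTGA" → 4 new (G, T, G, A)
  "CGGATGC" → prefix "CGGAT" already present; 2 new (G, C)
  "CCGTATTA" → prefix "C" already present; 7 new (C, G, T, A, T, T, A)
Total nodes = 10 + 8 + 7 + 3 + 2 + 6 + 1 + 3 + 1 + 1 + 3 + 3 + 4 + 2 + 7 = 61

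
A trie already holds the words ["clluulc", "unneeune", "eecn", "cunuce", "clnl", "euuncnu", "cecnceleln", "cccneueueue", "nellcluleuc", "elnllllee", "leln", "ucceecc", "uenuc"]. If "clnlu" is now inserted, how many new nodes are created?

Walking "clnlu" from the root, the first 4 characters ("clnl") follow existing edges; "u" is the first miss.
New nodes needed: |"clnlu"| − 4 = 5 − 4 = 1.

1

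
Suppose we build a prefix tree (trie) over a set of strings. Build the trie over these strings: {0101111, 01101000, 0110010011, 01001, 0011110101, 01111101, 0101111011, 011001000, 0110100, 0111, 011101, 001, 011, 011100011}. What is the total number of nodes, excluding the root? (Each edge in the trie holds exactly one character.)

45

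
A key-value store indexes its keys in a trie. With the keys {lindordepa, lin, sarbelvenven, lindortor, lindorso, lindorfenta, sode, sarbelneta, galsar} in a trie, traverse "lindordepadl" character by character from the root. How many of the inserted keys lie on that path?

Walk "lindordepadl" from the root; an end-of-word marker is hit whenever a stored word is a prefix of "lindordepadl".
Prefixes of the query that are stored words: "lin", "lindordepa"
Count: 2

2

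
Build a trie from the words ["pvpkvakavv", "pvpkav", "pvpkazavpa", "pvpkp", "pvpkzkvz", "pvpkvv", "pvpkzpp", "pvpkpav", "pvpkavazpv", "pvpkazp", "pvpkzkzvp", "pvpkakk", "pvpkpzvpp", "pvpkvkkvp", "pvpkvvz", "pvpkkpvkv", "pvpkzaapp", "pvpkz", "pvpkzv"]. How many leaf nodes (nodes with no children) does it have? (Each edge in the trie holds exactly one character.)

15

A leaf is a node with no children — equivalently, the end of a word that is not a proper prefix of any other stored word.
Those words: "pvpkakk", "pvpkavazpv", "pvpkazavpa", "pvpkazp", "pvpkkpvkv", "pvpkpav", "pvpkpzvpp", "pvpkvakavv", "pvpkvkkvp", "pvpkvvz", "pvpkzaapp", "pvpkzkvz", "pvpkzkzvp", "pvpkzpp", "pvpkzv"
Leaf count: 15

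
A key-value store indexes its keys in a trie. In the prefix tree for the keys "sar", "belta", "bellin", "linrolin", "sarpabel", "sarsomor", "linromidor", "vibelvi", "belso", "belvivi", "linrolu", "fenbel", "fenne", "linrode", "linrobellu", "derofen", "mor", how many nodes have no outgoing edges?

Leaves are exactly the stored words that no other stored word extends.
Those words: "bellin", "belso", "belta", "belvivi", "derofen", "fenbel", "fenne", "linrobellu", "linrode", "linrolin", "linrolu", "linromidor", "mor", "sarpabel", "sarsomor", "vibelvi"
Leaf count: 16

16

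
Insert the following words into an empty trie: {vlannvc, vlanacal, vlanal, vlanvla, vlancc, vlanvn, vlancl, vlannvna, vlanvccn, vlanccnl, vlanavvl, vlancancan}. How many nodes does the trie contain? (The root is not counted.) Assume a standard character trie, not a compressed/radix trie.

Trie structure (* marks end of a word):
(root)
└─ v
   └─ l
      └─ a
         └─ n
            ├─ a
            │  ├─ c
            │  │  └─ a
            │  │     └─ l *
            │  ├─ l *
            │  └─ v
            │     └─ v
            │        └─ l *
            ├─ c
            │  ├─ a
            │  │  └─ n
            │  │     └─ c
            │  │        └─ a
            │  │           └─ n *
            │  ├─ c *
            │  │  └─ n
            │  │     └─ l *
            │  └─ l *
            ├─ n
            │  └─ v
            │     ├─ c *
            │     └─ n
            │        └─ a *
            └─ v
               ├─ c
               │  └─ c
               │     └─ n *
               ├─ l
               │  └─ a *
               └─ n *
Counting every labelled node above: 34.

34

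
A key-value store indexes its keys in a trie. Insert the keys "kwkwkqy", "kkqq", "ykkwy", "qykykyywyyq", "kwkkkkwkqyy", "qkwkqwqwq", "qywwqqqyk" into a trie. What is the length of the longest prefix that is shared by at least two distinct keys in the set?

Look for the deepest trie node that still has at least two words in its subtree.
"kwkkkkwkqyy" and "kwkwkqy" agree on "kwk" (3 characters) before diverging; nothing deeper is shared.
Longest shared-prefix length: 3

3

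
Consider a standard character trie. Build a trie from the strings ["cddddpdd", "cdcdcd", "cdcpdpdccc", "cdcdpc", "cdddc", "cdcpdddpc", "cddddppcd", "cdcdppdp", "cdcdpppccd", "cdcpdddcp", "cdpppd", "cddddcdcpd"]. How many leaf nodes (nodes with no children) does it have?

12

A leaf is a node with no children — equivalently, the end of a word that is not a proper prefix of any other stored word.
Those words: "cdcdcd", "cdcdpc", "cdcdppdp", "cdcdpppccd", "cdcpdddcp", "cdcpdddpc", "cdcpdpdccc", "cdddc", "cddddcdcpd", "cddddpdd", "cddddppcd", "cdpppd"
Leaf count: 12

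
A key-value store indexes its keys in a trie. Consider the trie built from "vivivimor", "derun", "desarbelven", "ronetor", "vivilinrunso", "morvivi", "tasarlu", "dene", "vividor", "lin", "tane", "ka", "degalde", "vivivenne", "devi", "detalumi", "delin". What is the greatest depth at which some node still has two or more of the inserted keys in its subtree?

5

The deepest shared node is where two words last agree before diverging.
"vivivenne" and "vivivimor" agree on "viviv" (5 characters) before diverging; nothing deeper is shared.
Longest shared-prefix length: 5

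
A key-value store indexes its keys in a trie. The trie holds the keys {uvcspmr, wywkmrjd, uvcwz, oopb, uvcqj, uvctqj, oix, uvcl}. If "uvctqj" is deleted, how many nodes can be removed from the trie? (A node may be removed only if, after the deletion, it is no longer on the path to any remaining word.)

Walk "uvctqj" from the leaf back toward the root, removing each node that no remaining word uses.
The suffix "tqj" (3 nodes) is used only by "uvctqj"; the node for "uvc" still has the child "s", so pruning stops there.
Nodes removed: 3

3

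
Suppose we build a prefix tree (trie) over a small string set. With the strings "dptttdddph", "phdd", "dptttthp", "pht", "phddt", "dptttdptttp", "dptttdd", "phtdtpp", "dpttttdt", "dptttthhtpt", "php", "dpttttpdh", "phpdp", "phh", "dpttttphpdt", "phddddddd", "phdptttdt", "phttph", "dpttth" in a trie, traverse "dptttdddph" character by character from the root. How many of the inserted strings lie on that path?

Check each prefix of "dptttdddph" against the stored set — each match is an end-marker on the path.
Prefixes of the query that are stored words: "dptttdd", "dptttdddph"
Count: 2

2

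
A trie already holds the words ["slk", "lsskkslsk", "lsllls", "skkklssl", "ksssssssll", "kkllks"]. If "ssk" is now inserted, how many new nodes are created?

2

The longest prefix of "ssk" already in the trie is "s" (length 1).
Each of the 2 remaining characters creates one node.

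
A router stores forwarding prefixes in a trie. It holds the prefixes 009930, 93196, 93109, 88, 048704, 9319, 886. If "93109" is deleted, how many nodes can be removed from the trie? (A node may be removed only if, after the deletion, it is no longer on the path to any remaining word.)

2

After clearing the end-marker at "93109", prune upward until reaching a node still needed by another word.
The suffix "09" (2 nodes) is used only by "93109"; the node for "931" still has the child "9", so pruning stops there.
Nodes removed: 2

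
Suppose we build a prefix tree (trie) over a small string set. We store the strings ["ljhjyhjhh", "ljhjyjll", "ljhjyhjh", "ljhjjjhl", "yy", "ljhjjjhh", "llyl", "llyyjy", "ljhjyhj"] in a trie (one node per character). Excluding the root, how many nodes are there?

For each word, the new-node count is its length minus the longest prefix already in the trie:
  "ljhjyhjhh" → 9 new (l, j, h, j, y, h, j, h, h)
  "ljhjyjll" → prefix "ljhjy" already present; 3 new (j, l, l)
  "ljhjyhjh" → prefix "ljhjyhjh" already present; 0 new (none)
  "ljhjjjhl" → prefix "ljhj" already present; 4 new (j, j, h, l)
  "yy" → 2 new (y, y)
  "ljhjjjhh" → prefix "ljhjjjh" already present; 1 new (h)
  "llyl" → prefix "l" already present; 3 new (l, y, l)
  "llyyjy" → prefix "lly" already present; 3 new (y, j, y)
  "ljhjyhj" → prefix "ljhjyhj" already present; 0 new (none)
Total nodes = 9 + 3 + 0 + 4 + 2 + 1 + 3 + 3 + 0 = 25

25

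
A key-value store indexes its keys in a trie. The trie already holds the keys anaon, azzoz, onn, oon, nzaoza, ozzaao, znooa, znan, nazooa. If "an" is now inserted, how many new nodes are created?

"an" is already a full path in the trie; only an end-marker is added.
No new nodes are needed: 0.

0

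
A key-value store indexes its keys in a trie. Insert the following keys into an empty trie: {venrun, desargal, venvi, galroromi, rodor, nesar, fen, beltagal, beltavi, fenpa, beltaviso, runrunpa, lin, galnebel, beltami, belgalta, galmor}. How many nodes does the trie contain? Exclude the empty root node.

Count nodes per top-level branch (shared prefixes stored once):
  'b'-branch (belgalta, beltagal, beltami, beltavi, beltaviso): 19 nodes
  'd'-branch (desargal): 8 nodes
  'f'-branch (fen, fenpa): 5 nodes
  'g'-branch (galmor, galnebel, galroromi): 17 nodes
  'l'-branch (lin): 3 nodes
  'n'-branch (nesar): 5 nodes
  'r'-branch (rodor, runrunpa): 12 nodes
  'v'-branch (venrun, venvi): 8 nodes
Sum: 77

77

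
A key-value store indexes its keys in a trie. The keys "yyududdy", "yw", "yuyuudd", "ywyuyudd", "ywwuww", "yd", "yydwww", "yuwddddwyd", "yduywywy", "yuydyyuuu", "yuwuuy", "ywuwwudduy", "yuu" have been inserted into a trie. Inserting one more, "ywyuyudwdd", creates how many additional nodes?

The longest prefix of "ywyuyudwdd" already in the trie is "ywyuyud" (length 7).
So 10 − 7 = 3 new nodes.

3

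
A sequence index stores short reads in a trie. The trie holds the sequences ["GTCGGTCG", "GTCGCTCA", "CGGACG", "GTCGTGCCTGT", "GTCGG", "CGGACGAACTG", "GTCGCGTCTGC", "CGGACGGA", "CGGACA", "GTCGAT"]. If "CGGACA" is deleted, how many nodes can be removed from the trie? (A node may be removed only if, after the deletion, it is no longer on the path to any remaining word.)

A node on "CGGACA"'s path can go only if nothing else ends at it or branches off below it.
The suffix "A" (1 node) is used only by "CGGACA"; the node for "CGGAC" still has the child "G", so pruning stops there.
Nodes removed: 1

1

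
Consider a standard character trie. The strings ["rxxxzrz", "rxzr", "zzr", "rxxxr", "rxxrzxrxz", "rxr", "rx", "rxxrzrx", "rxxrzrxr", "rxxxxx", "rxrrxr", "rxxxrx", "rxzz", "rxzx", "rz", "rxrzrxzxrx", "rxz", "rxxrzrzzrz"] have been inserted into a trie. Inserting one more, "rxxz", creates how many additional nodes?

1

The longest prefix of "rxxz" already in the trie is "rxx" (length 3).
Each of the 1 remaining characters creates one node.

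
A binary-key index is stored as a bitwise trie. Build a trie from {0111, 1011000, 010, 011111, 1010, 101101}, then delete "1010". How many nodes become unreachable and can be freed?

1

After clearing the end-marker at "1010", prune upward until reaching a node still needed by another word.
The suffix "0" (1 node) is used only by "1010"; the node for "101" still has the child "1", so pruning stops there.
Nodes removed: 1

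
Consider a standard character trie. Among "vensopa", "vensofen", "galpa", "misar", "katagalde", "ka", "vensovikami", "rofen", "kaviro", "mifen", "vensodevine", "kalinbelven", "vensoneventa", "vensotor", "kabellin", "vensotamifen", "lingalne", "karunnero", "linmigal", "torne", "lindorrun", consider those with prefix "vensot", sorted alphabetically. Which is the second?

DFS of the "vensot" subtree visits, in order: "vensotamifen", "vensotor"
The 2nd is vensotor.

vensotor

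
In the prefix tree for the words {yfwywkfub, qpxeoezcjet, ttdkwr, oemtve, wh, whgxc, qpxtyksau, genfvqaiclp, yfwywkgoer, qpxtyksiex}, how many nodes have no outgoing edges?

9

A leaf is a node with no children — equivalently, the end of a word that is not a proper prefix of any other stored word.
Those words: "genfvqaiclp", "oemtve", "qpxeoezcjet", "qpxtyksau", "qpxtyksiex", "ttdkwr", "whgxc", "yfwywkfub", "yfwywkgoer"
Leaf count: 9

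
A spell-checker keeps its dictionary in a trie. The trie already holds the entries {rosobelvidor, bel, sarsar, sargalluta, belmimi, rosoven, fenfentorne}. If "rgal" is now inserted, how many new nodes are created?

"r" is already a path in the trie; the remaining "gal" must be added.
So 4 − 1 = 3 new nodes.

3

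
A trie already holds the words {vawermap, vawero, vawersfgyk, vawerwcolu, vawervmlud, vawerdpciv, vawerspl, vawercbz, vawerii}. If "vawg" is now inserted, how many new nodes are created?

The longest prefix of "vawg" already in the trie is "vaw" (length 3).
Each of the 1 remaining characters creates one node.

1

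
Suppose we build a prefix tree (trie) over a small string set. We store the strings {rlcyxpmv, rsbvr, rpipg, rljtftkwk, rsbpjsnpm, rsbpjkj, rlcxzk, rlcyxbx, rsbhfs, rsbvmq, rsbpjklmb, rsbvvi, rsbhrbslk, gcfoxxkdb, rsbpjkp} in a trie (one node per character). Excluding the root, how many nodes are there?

Trace insertions, counting only characters that open a new branch:
  "rlcyxpmv" → 8 new (r, l, c, y, x, p, m, v)
  "rsbvr" → prefix "r" already present; 4 new (s, b, v, r)
  "rpipg" → prefix "r" already present; 4 new (p, i, p, g)
  "rljtftkwk" → prefix "rl" already present; 7 new (j, t, f, t, k, w, k)
  "rsbpjsnpm" → prefix "rsb" already present; 6 new (p, j, s, n, p, m)
  "rsbpjkj" → prefix "rsbpj" already present; 2 new (k, j)
  "rlcxzk" → prefix "rlc" already present; 3 new (x, z, k)
  "rlcyxbx" → prefix "rlcyx" already present; 2 new (b, x)
  "rsbhfs" → prefix "rsb" already present; 3 new (h, f, s)
  "rsbvmq" → prefix "rsbv" already present; 2 new (m, q)
  "rsbpjklmb" → prefix "rsbpjk" already present; 3 new (l, m, b)
  "rsbvvi" → prefix "rsbv" already present; 2 new (v, i)
  "rsbhrbslk" → prefix "rsbh" already present; 5 new (r, b, s, l, k)
  "gcfoxxkdb" → 9 new (g, c, f, o, x, x, k, d, b)
  "rsbpjkp" → prefix "rsbpjk" already present; 1 new (p)
Total nodes = 8 + 4 + 4 + 7 + 6 + 2 + 3 + 2 + 3 + 2 + 3 + 2 + 5 + 9 + 1 = 61

61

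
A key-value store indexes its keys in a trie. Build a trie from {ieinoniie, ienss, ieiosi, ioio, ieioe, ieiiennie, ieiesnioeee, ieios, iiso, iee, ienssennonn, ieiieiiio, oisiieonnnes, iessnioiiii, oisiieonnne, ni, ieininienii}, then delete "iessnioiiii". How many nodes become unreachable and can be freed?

9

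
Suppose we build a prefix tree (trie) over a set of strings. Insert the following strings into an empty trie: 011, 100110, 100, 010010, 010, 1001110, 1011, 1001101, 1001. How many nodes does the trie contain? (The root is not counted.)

Trie structure (* marks end of a word):
(root)
├─ 0
│  └─ 1
│     ├─ 0 *
│     │  └─ 0
│     │     └─ 1
│     │        └─ 0 *
│     └─ 1 *
└─ 1
   └─ 0
      ├─ 0 *
      │  └─ 1 *
      │     └─ 1
      │        ├─ 0 *
      │        │  └─ 1 *
      │        └─ 1
      │           └─ 0 *
      └─ 1
         └─ 1 *
Counting every labelled node above: 18.

18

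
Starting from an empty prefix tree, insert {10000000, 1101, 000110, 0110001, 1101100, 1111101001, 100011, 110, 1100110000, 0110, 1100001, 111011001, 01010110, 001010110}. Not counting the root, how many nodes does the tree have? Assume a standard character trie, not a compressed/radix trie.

65

Count nodes per top-level branch (shared prefixes stored once):
  '0'-branch (000110, 001010110, 01010110, 0110, 0110001): 25 nodes
  '1'-branch (10000000, 100011, 110, 1100001, 1100110000, 1101, 1101100, 111011001, 1111101001): 40 nodes
Sum: 65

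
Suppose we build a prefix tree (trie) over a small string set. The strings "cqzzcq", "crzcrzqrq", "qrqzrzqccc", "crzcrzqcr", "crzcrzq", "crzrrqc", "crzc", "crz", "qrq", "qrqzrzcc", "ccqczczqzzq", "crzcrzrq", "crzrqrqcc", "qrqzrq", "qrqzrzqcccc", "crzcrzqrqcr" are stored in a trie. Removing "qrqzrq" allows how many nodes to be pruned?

1

After clearing the end-marker at "qrqzrq", prune upward until reaching a node still needed by another word.
The suffix "q" (1 node) is used only by "qrqzrq"; the node for "qrqzr" still has the child "z", so pruning stops there.
Nodes removed: 1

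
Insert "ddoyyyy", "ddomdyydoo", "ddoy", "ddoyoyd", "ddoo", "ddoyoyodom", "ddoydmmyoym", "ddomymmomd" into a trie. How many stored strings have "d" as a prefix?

8

Walk to "d"; the words in its subtree are exactly those with that prefix.
Matches: "ddomdyydoo", "ddomymmomd", "ddoo", "ddoy", "ddoydmmyoym", "ddoyoyd", "ddoyoyodom", "ddoyyyy"
Count: 8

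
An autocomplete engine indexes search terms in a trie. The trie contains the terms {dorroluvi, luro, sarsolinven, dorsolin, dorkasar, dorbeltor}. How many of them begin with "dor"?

4

Filter for entries beginning with "dor":
Matches: "dorbeltor", "dorkasar", "dorroluvi", "dorsolin"
Count: 4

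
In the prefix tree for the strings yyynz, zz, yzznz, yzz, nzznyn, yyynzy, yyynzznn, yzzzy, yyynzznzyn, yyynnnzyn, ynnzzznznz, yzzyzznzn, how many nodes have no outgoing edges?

10

A leaf is a node with no children — equivalently, the end of a word that is not a proper prefix of any other stored word.
Those words: "nzznyn", "ynnzzznznz", "yyynnnzyn", "yyynzy", "yyynzznn", "yyynzznzyn", "yzznz", "yzzyzznzn", "yzzzy", "zz"
Leaf count: 10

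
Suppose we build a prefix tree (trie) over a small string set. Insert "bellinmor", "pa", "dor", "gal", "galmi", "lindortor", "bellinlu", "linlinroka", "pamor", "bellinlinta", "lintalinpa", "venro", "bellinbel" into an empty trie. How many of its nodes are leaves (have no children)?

Leaves are exactly the stored words that no other stored word extends.
Those words: "bellinbel", "bellinlinta", "bellinlu", "bellinmor", "dor", "galmi", "lindortor", "linlinroka", "lintalinpa", "pamor", "venro"
Leaf count: 11

11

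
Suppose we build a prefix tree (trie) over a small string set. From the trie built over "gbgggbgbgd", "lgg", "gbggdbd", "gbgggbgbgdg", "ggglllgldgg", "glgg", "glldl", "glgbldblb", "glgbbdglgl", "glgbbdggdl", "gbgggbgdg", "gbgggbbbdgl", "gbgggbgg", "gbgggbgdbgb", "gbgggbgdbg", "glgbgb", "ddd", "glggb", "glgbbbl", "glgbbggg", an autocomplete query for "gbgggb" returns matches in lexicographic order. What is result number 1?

gbgggbbbdgl

Filter for "gbgggb…" and sort: "gbgggbbbdgl", "gbgggbgbgd", "gbgggbgbgdg", "gbgggbgdbg", "gbgggbgdbgb", "gbgggbgdg", "gbgggbgg"
The 1st is gbgggbbbdgl.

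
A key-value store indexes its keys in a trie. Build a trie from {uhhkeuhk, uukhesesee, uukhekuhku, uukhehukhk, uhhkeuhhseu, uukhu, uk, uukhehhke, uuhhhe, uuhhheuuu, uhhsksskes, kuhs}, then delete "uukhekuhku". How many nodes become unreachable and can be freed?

5

A node on "uukhekuhku"'s path can go only if nothing else ends at it or branches off below it.
The suffix "kuhku" (5 nodes) is used only by "uukhekuhku"; the node for "uukhe" still has the child "s", so pruning stops there.
Nodes removed: 5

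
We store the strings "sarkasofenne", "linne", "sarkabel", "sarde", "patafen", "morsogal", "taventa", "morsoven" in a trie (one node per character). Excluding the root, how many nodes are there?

47

Insert word by word; a character creates a node only if that edge doesn't already exist:
  "sarkasofenne" → 12 new (s, a, r, k, a, s, o, f, e, n, n, e)
  "linne" → 5 new (l, i, n, n, e)
  "sarkabel" → prefix "sarka" already present; 3 new (b, e, l)
  "sarde" → prefix "sar" already present; 2 new (d, e)
  "patafen" → 7 new (p, a, t, a, f, e, n)
  "morsogal" → 8 new (m, o, r, s, o, g, a, l)
  "taventa" → 7 new (t, a, v, e, n, t, a)
  "morsoven" → prefix "morso" already present; 3 new (v, e, n)
Total nodes = 12 + 5 + 3 + 2 + 7 + 8 + 7 + 3 = 47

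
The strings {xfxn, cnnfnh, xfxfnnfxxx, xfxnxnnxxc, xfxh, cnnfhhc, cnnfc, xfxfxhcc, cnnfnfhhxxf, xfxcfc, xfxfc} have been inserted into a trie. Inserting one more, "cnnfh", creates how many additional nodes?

"cnnfh" is already a full path in the trie; only an end-marker is added.
No new nodes are needed: 0.

0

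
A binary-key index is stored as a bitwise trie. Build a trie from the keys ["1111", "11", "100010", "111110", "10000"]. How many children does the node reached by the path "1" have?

2

Follow the path "1" to its node, then look at its outgoing edges.
Distinct next characters after "1": 0, 1.
That node has 2 child edges.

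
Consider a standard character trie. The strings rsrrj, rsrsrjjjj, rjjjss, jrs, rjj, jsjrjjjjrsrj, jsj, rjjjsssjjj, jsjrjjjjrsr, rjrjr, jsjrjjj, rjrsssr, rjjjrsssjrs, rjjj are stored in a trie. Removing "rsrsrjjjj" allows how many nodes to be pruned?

A node on "rsrsrjjjj"'s path can go only if nothing else ends at it or branches off below it.
The suffix "srjjjj" (6 nodes) is used only by "rsrsrjjjj"; the node for "rsr" still has the child "r", so pruning stops there.
Nodes removed: 6

6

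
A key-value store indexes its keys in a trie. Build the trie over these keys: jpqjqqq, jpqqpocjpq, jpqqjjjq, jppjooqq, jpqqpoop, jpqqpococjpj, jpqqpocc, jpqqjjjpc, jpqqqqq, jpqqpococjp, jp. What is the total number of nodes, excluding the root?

Count nodes per top-level branch (shared prefixes stored once):
  'j'-branch (jp, jppjooqq, jpqjqqq, jpqqjjjpc, jpqqjjjq, jpqqpocc, jpqqpocjpq, jpqqpococjp, jpqqpococjpj, jpqqpoop, jpqqqqq): 37 nodes
Sum: 37

37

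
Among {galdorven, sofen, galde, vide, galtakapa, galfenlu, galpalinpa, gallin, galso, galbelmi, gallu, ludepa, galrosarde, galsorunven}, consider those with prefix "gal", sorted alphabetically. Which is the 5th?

gallin

DFS of the "gal" subtree visits, in order: "galbelmi", "galde", "galdorven", "galfenlu", "gallin", "gallu", "galpalinpa", "galrosarde", "galso", "galsorunven", "galtakapa"
Position 5: gallin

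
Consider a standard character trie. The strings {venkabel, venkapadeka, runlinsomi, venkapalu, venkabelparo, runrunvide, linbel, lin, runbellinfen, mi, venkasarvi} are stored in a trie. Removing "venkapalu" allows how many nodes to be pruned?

2

A node on "venkapalu"'s path can go only if nothing else ends at it or branches off below it.
The suffix "lu" (2 nodes) is used only by "venkapalu"; the node for "venkapa" still has the child "d", so pruning stops there.
Nodes removed: 2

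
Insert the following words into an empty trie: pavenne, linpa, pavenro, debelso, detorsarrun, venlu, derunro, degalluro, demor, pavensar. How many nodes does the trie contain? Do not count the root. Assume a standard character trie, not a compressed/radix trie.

53

Count nodes per top-level branch (shared prefixes stored once):
  'd'-branch (debelso, degalluro, demor, derunro, detorsarrun): 31 nodes
  'l'-branch (linpa): 5 nodes
  'p'-branch (pavenne, pavenro, pavensar): 12 nodes
  'v'-branch (venlu): 5 nodes
Sum: 53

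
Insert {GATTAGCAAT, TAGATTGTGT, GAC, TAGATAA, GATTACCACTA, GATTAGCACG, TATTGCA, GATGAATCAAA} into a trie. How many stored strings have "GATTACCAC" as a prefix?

Traverse to the node for "GATTACCAC", then collect every word in that subtree.
Words under "GATTACCAC": GATTACCACTA
Count: 1

1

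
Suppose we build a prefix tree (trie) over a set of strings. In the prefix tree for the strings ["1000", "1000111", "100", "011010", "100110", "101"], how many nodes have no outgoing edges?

A leaf is a node with no children — equivalently, the end of a word that is not a proper prefix of any other stored word.
Those words: "011010", "1000111", "100110", "101"
Leaf count: 4

4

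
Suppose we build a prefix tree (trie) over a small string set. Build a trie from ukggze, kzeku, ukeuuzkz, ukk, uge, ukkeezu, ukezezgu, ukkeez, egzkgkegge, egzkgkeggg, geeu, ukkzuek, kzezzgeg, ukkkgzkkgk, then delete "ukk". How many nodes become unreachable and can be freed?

A node on "ukk"'s path can go only if nothing else ends at it or branches off below it.
Every node on "ukk" is still needed (e.g. by "ukkeezu"), so nothing is freed.
Nodes removed: 0

0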